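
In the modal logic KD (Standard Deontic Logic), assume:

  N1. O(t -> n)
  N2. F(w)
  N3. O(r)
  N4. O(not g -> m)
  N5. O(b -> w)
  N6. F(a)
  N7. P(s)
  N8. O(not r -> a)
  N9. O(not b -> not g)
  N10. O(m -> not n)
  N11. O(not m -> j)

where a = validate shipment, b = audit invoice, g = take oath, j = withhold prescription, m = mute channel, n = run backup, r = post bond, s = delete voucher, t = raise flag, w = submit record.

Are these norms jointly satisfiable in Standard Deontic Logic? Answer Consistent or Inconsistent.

Consistent

Premise 8 is O(not r -> a), but O(not r) is not derivable from the premises, so it does not yield O(a).
So O(a) is not derivable, and the apparent clash with O(not a) does not arise.
A world satisfying every obligation exists (e.g. a=false, b=false, g=false, j=false, m=true, n=false, r=true, s=false, t=false, w=false); no atom is both obligatory and forbidden, so the set is consistent.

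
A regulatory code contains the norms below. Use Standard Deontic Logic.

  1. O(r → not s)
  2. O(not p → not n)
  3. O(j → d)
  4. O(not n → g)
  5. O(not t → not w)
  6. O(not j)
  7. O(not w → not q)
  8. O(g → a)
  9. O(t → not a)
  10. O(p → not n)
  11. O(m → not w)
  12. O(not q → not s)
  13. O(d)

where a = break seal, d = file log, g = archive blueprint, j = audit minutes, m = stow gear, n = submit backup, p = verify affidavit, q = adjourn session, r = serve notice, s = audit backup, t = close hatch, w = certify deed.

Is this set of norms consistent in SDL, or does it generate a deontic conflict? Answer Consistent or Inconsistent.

Consistent

Premise 3 is O(j → d); even if O(d) held, inferring O(j) would be affirming the consequent — invalid.
So O(j) is not derivable, and the apparent clash with O(not j) does not arise.
A world satisfying every obligation exists (e.g. a=true, d=true, g=true, j=false, m=false, n=false, p=false, q=false, r=false, s=false, t=false, w=false); no atom is both obligatory and forbidden, so the set is consistent.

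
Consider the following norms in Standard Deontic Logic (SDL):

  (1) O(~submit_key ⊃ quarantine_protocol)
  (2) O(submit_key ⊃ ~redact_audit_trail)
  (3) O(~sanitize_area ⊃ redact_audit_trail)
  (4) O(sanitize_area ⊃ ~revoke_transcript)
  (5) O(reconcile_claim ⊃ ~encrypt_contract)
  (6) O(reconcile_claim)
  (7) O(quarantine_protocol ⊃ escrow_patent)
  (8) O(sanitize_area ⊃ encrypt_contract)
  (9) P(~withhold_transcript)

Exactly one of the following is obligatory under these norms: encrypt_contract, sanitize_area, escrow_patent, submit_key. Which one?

escrow_patent

Premise 6 states O(reconcile_claim) outright.
From O(reconcile_claim) and premise 5, O(reconcile_claim ⊃ ~encrypt_contract), we obtain O(~encrypt_contract).
Premise 8, O(sanitize_area ⊃ encrypt_contract), contraposes to O(~encrypt_contract ⊃ ~sanitize_area); with O(~encrypt_contract) we get O(~sanitize_area).
Applying K to premise 3 (O(~sanitize_area ⊃ redact_audit_trail)) and O(~sanitize_area) yields O(redact_audit_trail).
Premise 2 is O(submit_key ⊃ ~redact_audit_trail); contrapositively O(redact_audit_trail ⊃ ~submit_key). Since O(redact_audit_trail) holds, K gives O(~submit_key).
From O(~submit_key) and premise 1, O(~submit_key ⊃ quarantine_protocol), we obtain O(quarantine_protocol).
From O(quarantine_protocol) and premise 7, O(quarantine_protocol ⊃ escrow_patent), we obtain O(escrow_patent).
So O(escrow_patent) holds — escrow_patent is obligatory. None of the other listed options is made obligatory by any chain of premises.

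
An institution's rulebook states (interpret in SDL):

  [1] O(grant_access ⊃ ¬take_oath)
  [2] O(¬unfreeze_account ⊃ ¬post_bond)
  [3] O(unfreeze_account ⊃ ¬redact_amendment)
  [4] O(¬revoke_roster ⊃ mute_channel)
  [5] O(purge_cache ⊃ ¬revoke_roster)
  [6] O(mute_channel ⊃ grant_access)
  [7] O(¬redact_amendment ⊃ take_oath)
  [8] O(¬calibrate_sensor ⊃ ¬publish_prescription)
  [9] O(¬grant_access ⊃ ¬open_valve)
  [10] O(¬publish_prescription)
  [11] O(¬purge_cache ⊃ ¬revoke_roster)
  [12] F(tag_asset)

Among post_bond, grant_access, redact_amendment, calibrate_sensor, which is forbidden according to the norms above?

post_bond

Premises 11 and 5 are O(¬purge_cache ⊃ ¬revoke_roster) and O(purge_cache ⊃ ¬revoke_roster); every ideal world satisfies ¬purge_cache or purge_cache, so in either case ¬revoke_roster holds — hence O(¬revoke_roster).
With premise 4, O(¬revoke_roster ⊃ mute_channel), the K-axiom yields O(mute_channel).
Applying K to premise 6 (O(mute_channel ⊃ grant_access)) and O(mute_channel) yields O(grant_access).
With premise 1, O(grant_access ⊃ ¬take_oath), the K-axiom yields O(¬take_oath).
The contrapositive of premise 7 (O(¬redact_amendment ⊃ take_oath)) is O(¬take_oath ⊃ redact_amendment), and O(¬take_oath) is already established, so O(redact_amendment).
The contrapositive of premise 3 (O(unfreeze_account ⊃ ¬redact_amendment)) is O(redact_amendment ⊃ ¬unfreeze_account), and O(redact_amendment) is already established, so O(¬unfreeze_account).
Premise 2 is O(¬unfreeze_account ⊃ ¬post_bond); since O(¬unfreeze_account), deontic closure gives O(¬post_bond).
So O(¬post_bond) holds, i.e. post_bond is forbidden. None of the other listed options is forbidden under the premises.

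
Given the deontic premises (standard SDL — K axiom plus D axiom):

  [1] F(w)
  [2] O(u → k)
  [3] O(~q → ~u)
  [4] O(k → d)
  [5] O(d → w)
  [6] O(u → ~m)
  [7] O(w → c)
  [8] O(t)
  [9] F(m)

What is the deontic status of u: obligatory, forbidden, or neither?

F(w) at premise 1 means O(~w).
Premise 5 is O(d → w); contrapositively O(~w → ~d). Since O(~w) holds, K gives O(~d).
Premise 4, O(k → d), contraposes to O(~d → ~k); with O(~d) we get O(~k).
Premise 2, O(u → k), contraposes to O(~k → ~u); with O(~k) we get O(~u).
Premises 3, 6, 7, 8, 9 do not contribute to this derivation.
Thus O(~u), which is F(u): u is forbidden.

Forbidden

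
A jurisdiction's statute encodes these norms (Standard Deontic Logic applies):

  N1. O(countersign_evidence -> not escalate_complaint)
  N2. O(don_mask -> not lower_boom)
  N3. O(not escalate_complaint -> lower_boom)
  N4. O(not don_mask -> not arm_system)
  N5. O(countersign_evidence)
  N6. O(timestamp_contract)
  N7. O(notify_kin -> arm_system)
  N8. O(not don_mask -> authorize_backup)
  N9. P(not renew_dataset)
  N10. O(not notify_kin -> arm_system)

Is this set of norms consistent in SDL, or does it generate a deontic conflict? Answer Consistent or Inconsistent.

Inconsistent

Premises 7 and 10 cover both cases: O(notify_kin -> arm_system) and O(not notify_kin -> arm_system). Since notify_kin ∨ not notify_kin is a tautology, O(arm_system) follows.
The contrapositive of premise 4 (O(not don_mask -> not arm_system)) is O(arm_system -> don_mask), and O(arm_system) is already established, so O(don_mask).
Applying K to premise 2 (O(don_mask -> not lower_boom)) and O(don_mask) yields O(not lower_boom).
Premise 3 is O(not escalate_complaint -> lower_boom); contrapositively O(not lower_boom -> escalate_complaint). Since O(not lower_boom) holds, K gives O(escalate_complaint).
Premise 1, O(countersign_evidence -> not escalate_complaint), contraposes to O(escalate_complaint -> not countersign_evidence); with O(escalate_complaint) we get O(not countersign_evidence).
However, premise 5 gives O(countersign_evidence).
We now have both O(not countersign_evidence) and O(countersign_evidence) — countersign_evidence is simultaneously obligatory and forbidden, violating the D-axiom.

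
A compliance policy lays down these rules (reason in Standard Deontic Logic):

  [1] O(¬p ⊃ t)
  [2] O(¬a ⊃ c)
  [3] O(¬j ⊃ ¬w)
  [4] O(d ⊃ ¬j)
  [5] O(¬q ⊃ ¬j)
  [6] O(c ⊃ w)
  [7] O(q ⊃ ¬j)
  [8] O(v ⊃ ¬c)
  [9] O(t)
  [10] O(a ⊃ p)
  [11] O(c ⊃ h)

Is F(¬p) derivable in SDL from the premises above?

Yes

Premises 7 and 5 cover both cases: O(q ⊃ ¬j) and O(¬q ⊃ ¬j). Since q ∨ ¬q is a tautology, O(¬j) follows.
With premise 3, O(¬j ⊃ ¬w), the K-axiom yields O(¬w).
Premise 6 is O(c ⊃ w); contrapositively O(¬w ⊃ ¬c). Since O(¬w) holds, K gives O(¬c).
Premise 2 is O(¬a ⊃ c); contrapositively O(¬c ⊃ a). Since O(¬c) holds, K gives O(a).
From O(a) and premise 10, O(a ⊃ p), we obtain O(p).
Premises 1, 4, 8, 9, 11 do not contribute to this derivation.
So O(p) holds, i.e. F(¬p). The claim follows.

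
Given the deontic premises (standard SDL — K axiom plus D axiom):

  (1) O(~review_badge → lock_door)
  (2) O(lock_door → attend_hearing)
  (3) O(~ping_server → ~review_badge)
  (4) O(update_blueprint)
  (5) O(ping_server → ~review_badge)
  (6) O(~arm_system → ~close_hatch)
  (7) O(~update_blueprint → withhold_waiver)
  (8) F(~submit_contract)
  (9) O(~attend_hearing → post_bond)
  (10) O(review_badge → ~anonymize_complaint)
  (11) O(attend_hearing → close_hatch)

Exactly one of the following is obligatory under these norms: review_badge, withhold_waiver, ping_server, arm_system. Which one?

By case analysis on ping_server: premise 5 gives O(ping_server → ~review_badge) and premise 3 gives O(~ping_server → ~review_badge), so O(~review_badge) either way.
Applying K to premise 1 (O(~review_badge → lock_door)) and O(~review_badge) yields O(lock_door).
With premise 2, O(lock_door → attend_hearing), the K-axiom yields O(attend_hearing).
Applying K to premise 11 (O(attend_hearing → close_hatch)) and O(attend_hearing) yields O(close_hatch).
Premise 6, O(~arm_system → ~close_hatch), contraposes to O(close_hatch → arm_system); with O(close_hatch) we get O(arm_system).
So O(arm_system) holds — arm_system is obligatory. None of the other listed options is made obligatory by any chain of premises.

arm_system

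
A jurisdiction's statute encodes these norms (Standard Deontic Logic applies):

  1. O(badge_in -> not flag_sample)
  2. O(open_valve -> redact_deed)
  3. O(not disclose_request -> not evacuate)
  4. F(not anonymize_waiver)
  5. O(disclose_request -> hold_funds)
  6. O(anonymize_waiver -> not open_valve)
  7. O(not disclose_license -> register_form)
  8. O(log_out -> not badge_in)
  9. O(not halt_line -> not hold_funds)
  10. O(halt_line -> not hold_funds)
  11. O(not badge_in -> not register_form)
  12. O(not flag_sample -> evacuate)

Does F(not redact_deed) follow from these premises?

No

Premise 2 is O(open_valve -> redact_deed), but O(open_valve) is not derivable from the premises, so it does not yield O(redact_deed).
No other premise forces O(redact_deed). An ideal world satisfying every premise can still have not redact_deed true, so F(not redact_deed) is not derivable.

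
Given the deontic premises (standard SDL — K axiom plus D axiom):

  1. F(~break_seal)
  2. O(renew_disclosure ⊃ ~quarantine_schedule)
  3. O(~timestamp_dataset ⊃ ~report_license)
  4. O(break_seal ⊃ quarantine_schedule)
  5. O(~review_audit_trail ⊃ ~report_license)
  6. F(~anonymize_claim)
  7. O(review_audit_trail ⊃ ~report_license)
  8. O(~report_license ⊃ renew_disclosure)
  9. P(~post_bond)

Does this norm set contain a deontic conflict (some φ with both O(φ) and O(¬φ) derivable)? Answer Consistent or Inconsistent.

Inconsistent

Premises 5 and 7 cover both cases: O(~review_audit_trail ⊃ ~report_license) and O(review_audit_trail ⊃ ~report_license). Since ~review_audit_trail ∨ review_audit_trail is a tautology, O(~report_license) follows.
With premise 8, O(~report_license ⊃ renew_disclosure), the K-axiom yields O(renew_disclosure).
With premise 2, O(renew_disclosure ⊃ ~quarantine_schedule), the K-axiom yields O(~quarantine_schedule).
Premise 4 is O(break_seal ⊃ quarantine_schedule); contrapositively O(~quarantine_schedule ⊃ ~break_seal). Since O(~quarantine_schedule) holds, K gives O(~break_seal).
However, F(~break_seal) at premise 1 amounts to O(break_seal).
We now have both O(~break_seal) and O(break_seal) — break_seal is simultaneously obligatory and forbidden, violating the D-axiom.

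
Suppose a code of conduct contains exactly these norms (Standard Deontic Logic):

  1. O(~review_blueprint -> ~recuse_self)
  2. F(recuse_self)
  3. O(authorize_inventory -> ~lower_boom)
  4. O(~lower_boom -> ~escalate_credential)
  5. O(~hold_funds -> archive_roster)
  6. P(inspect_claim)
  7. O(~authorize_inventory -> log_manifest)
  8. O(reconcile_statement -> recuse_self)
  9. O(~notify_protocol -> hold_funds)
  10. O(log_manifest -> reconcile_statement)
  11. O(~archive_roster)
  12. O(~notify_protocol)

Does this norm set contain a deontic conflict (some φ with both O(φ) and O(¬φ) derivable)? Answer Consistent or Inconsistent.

Premise 5 is O(~hold_funds -> archive_roster), but O(~hold_funds) is not derivable from the premises, so it does not yield O(archive_roster).
So O(archive_roster) is not derivable, and the apparent clash with O(~archive_roster) does not arise.
A world satisfying every obligation exists (e.g. archive_roster=false, authorize_inventory=true, escalate_credential=false, hold_funds=true, inspect_claim=false, log_manifest=false, lower_boom=false, notify_protocol=false, reconcile_statement=false, recuse_self=false, review_blueprint=false); no atom is both obligatory and forbidden, so the set is consistent.

Consistent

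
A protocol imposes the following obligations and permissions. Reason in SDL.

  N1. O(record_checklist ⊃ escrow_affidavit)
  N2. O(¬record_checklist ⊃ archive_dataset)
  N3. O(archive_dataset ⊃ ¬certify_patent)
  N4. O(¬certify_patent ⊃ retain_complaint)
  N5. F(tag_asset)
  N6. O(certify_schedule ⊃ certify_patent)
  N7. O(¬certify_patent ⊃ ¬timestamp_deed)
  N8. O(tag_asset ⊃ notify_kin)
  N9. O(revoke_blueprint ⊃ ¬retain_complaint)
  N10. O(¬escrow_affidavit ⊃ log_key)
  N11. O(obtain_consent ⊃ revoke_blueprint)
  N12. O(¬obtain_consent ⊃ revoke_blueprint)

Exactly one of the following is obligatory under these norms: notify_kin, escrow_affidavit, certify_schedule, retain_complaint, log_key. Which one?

escrow_affidavit

Premises 12 and 11 are O(¬obtain_consent ⊃ revoke_blueprint) and O(obtain_consent ⊃ revoke_blueprint); every ideal world satisfies ¬obtain_consent or obtain_consent, so in either case revoke_blueprint holds — hence O(revoke_blueprint).
Applying K to premise 9 (O(revoke_blueprint ⊃ ¬retain_complaint)) and O(revoke_blueprint) yields O(¬retain_complaint).
The contrapositive of premise 4 (O(¬certify_patent ⊃ retain_complaint)) is O(¬retain_complaint ⊃ certify_patent), and O(¬retain_complaint) is already established, so O(certify_patent).
Premise 3, O(archive_dataset ⊃ ¬certify_patent), contraposes to O(certify_patent ⊃ ¬archive_dataset); with O(certify_patent) we get O(¬archive_dataset).
The contrapositive of premise 2 (O(¬record_checklist ⊃ archive_dataset)) is O(¬archive_dataset ⊃ record_checklist), and O(¬archive_dataset) is already established, so O(record_checklist).
Premise 1 is O(record_checklist ⊃ escrow_affidavit); since O(record_checklist), deontic closure gives O(escrow_affidavit).
So O(escrow_affidavit) holds — escrow_affidavit is obligatory. None of the other listed options is made obligatory by any chain of premises.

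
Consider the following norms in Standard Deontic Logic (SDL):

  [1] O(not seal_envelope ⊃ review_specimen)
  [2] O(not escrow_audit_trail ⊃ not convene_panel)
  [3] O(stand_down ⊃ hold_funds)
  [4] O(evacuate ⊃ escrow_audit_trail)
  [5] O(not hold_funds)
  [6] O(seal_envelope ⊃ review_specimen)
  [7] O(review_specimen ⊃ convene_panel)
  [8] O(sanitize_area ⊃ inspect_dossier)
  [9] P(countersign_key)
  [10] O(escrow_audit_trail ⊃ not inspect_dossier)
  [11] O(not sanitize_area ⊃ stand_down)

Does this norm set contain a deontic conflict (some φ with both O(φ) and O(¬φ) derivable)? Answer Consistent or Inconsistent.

By case analysis on seal_envelope: premise 6 gives O(seal_envelope ⊃ review_specimen) and premise 1 gives O(not seal_envelope ⊃ review_specimen), so O(review_specimen) either way.
From O(review_specimen) and premise 7, O(review_specimen ⊃ convene_panel), we obtain O(convene_panel).
Premise 2 is O(not escrow_audit_trail ⊃ not convene_panel); contrapositively O(convene_panel ⊃ escrow_audit_trail). Since O(convene_panel) holds, K gives O(escrow_audit_trail).
Premise 10 is O(escrow_audit_trail ⊃ not inspect_dossier); since O(escrow_audit_trail), deontic closure gives O(not inspect_dossier).
The contrapositive of premise 8 (O(sanitize_area ⊃ inspect_dossier)) is O(not inspect_dossier ⊃ not sanitize_area), and O(not inspect_dossier) is already established, so O(not sanitize_area).
Premise 11 is O(not sanitize_area ⊃ stand_down); since O(not sanitize_area), deontic closure gives O(stand_down).
With premise 3, O(stand_down ⊃ hold_funds), the K-axiom yields O(hold_funds).
However, premise 5 gives O(not hold_funds).
We now have both O(hold_funds) and O(not hold_funds) — hold_funds is simultaneously obligatory and forbidden, violating the D-axiom.

Inconsistent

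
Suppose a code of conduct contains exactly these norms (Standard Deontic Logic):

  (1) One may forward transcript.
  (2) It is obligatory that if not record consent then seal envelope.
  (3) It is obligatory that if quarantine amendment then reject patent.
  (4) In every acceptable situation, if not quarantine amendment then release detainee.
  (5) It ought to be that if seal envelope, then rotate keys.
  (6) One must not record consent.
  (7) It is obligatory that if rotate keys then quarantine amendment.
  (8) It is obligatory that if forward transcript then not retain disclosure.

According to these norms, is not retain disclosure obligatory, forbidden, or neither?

Neither

Premise 8 is O(forward_transcript → ¬retain_disclosure), but O(forward_transcript) is not derivable from the premises (the permission P(forward_transcript) asserts only ¬O(¬forward_transcript), not O(forward_transcript)), so it does not yield O(¬retain_disclosure).
No premise or chain of K-axiom applications forces O(¬retain_disclosure), and none forces O(retain_disclosure). So ¬retain_disclosure is neither obligatory nor forbidden under these norms.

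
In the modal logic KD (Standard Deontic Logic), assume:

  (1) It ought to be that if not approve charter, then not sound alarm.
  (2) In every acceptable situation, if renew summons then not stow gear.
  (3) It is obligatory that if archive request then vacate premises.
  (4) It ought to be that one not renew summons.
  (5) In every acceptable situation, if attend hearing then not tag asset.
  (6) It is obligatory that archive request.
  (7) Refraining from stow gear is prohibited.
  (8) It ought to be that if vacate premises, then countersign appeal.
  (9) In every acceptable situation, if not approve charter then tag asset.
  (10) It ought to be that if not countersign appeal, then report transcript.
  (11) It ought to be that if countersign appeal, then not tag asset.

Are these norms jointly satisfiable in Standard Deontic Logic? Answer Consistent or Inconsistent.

Consistent

Premise 2 is O(renew_summons → ¬stow_gear), but O(renew_summons) is not derivable from the premises, so it does not yield O(¬stow_gear).
So O(¬stow_gear) is not derivable, and the apparent clash with O(stow_gear) does not arise.
A world satisfying every obligation exists (e.g. approve_charter=true, archive_request=true, attend_hearing=false, countersign_appeal=true, renew_summons=false, report_transcript=false, sound_alarm=false, stow_gear=true, tag_asset=false, vacate_premises=true); no atom is both obligatory and forbidden, so the set is consistent.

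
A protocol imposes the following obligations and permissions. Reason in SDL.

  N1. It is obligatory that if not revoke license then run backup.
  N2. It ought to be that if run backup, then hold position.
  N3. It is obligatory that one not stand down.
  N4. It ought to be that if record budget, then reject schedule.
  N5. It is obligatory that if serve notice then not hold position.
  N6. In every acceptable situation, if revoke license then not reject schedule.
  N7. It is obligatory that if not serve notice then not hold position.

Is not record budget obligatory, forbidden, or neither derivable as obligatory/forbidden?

Obligatory

By case analysis on ¬serve_notice: premise 7 gives O(¬serve_notice → ¬hold_position) and premise 5 gives O(serve_notice → ¬hold_position), so O(¬hold_position) either way.
Premise 2 is O(run_backup → hold_position); contrapositively O(¬hold_position → ¬run_backup). Since O(¬hold_position) holds, K gives O(¬run_backup).
The contrapositive of premise 1 (O(¬revoke_license → run_backup)) is O(¬run_backup → revoke_license), and O(¬run_backup) is already established, so O(revoke_license).
Premise 6 is O(revoke_license → ¬reject_schedule); since O(revoke_license), deontic closure gives O(¬reject_schedule).
Premise 4 is O(record_budget → reject_schedule); contrapositively O(¬reject_schedule → ¬record_budget). Since O(¬reject_schedule) holds, K gives O(¬record_budget).
Premise 3 does not contribute to this derivation.
Hence ¬record_budget is obligatory.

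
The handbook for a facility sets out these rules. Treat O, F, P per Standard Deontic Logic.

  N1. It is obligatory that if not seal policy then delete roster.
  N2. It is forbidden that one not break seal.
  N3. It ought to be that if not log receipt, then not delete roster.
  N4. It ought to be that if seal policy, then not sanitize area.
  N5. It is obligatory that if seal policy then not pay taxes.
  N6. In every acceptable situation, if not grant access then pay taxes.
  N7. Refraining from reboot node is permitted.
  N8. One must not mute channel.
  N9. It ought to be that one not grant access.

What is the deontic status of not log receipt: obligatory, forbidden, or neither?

Forbidden

Premise 9 states O(¬grant_access) outright.
From O(¬grant_access) and premise 6, O(¬grant_access → pay_taxes), we obtain O(pay_taxes).
The contrapositive of premise 5 (O(seal_policy → ¬pay_taxes)) is O(pay_taxes → ¬seal_policy), and O(pay_taxes) is already established, so O(¬seal_policy).
From O(¬seal_policy) and premise 1, O(¬seal_policy → delete_roster), we obtain O(delete_roster).
Premise 3, O(¬log_receipt → ¬delete_roster), contraposes to O(delete_roster → log_receipt); with O(delete_roster) we get O(log_receipt).
Premises 2, 4, 7, 8 do not contribute to this derivation.
Thus O(log_receipt), which is F(¬log_receipt): ¬log_receipt is forbidden.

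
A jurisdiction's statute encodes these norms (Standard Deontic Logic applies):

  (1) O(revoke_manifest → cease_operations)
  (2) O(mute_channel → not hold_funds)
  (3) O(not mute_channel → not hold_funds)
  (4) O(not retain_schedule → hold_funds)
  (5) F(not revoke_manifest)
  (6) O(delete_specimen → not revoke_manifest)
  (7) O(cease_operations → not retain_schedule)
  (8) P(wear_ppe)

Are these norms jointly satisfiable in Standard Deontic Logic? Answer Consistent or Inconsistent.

Inconsistent

Premises 2 and 3 cover both cases: O(mute_channel → not hold_funds) and O(not mute_channel → not hold_funds). Since mute_channel ∨ not mute_channel is a tautology, O(not hold_funds) follows.
Premise 4 is O(not retain_schedule → hold_funds); contrapositively O(not hold_funds → retain_schedule). Since O(not hold_funds) holds, K gives O(retain_schedule).
Premise 7, O(cease_operations → not retain_schedule), contraposes to O(retain_schedule → not cease_operations); with O(retain_schedule) we get O(not cease_operations).
Premise 1 is O(revoke_manifest → cease_operations); contrapositively O(not cease_operations → not revoke_manifest). Since O(not cease_operations) holds, K gives O(not revoke_manifest).
However, F(not revoke_manifest) at premise 5 amounts to O(revoke_manifest).
We now have both O(not revoke_manifest) and O(revoke_manifest) — revoke_manifest is simultaneously obligatory and forbidden, violating the D-axiom.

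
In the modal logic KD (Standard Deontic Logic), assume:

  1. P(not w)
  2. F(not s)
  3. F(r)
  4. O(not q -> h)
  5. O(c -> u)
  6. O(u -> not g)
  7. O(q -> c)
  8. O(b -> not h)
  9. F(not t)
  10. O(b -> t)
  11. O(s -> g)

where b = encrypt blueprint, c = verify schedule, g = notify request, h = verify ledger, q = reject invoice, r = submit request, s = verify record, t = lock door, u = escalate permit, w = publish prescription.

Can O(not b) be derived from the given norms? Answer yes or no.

F(not s) at premise 2 means O(s).
Applying K to premise 11 (O(s -> g)) and O(s) yields O(g).
Premise 6 is O(u -> not g); contrapositively O(g -> not u). Since O(g) holds, K gives O(not u).
Premise 5 is O(c -> u); contrapositively O(not u -> not c). Since O(not u) holds, K gives O(not c).
Premise 7 is O(q -> c); contrapositively O(not c -> not q). Since O(not c) holds, K gives O(not q).
From O(not q) and premise 4, O(not q -> h), we obtain O(h).
Premise 8, O(b -> not h), contraposes to O(h -> not b); with O(h) we get O(not b).
Premises 1, 3, 9, 10 do not contribute to this derivation.
So O(not b) follows.

Yes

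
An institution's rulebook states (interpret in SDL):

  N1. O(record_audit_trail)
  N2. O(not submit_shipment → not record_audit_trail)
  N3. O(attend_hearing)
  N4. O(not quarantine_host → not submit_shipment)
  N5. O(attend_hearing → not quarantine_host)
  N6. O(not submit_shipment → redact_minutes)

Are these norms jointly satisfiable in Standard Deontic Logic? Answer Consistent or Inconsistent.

Premise 1 gives O(record_audit_trail).
Premise 2 is O(not submit_shipment → not record_audit_trail); contrapositively O(record_audit_trail → submit_shipment). Since O(record_audit_trail) holds, K gives O(submit_shipment).
Premise 4 is O(not quarantine_host → not submit_shipment); contrapositively O(submit_shipment → quarantine_host). Since O(submit_shipment) holds, K gives O(quarantine_host).
Premise 5 is O(attend_hearing → not quarantine_host); contrapositively O(quarantine_host → not attend_hearing). Since O(quarantine_host) holds, K gives O(not attend_hearing).
Yet premise 3 states O(attend_hearing).
We now have both O(not attend_hearing) and O(attend_hearing) — attend_hearing is simultaneously obligatory and forbidden, violating the D-axiom.

Inconsistent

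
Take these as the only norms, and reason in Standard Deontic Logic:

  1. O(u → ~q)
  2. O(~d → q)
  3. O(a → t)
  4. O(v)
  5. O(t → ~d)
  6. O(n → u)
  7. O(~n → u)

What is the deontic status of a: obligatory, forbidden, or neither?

By case analysis on n: premise 6 gives O(n → u) and premise 7 gives O(~n → u), so O(u) either way.
Applying K to premise 1 (O(u → ~q)) and O(u) yields O(~q).
Premise 2 is O(~d → q); contrapositively O(~q → d). Since O(~q) holds, K gives O(d).
The contrapositive of premise 5 (O(t → ~d)) is O(d → ~t), and O(d) is already established, so O(~t).
Premise 3 is O(a → t); contrapositively O(~t → ~a). Since O(~t) holds, K gives O(~a).
Premise 4 does not contribute to this derivation.
Thus O(~a), which is F(a): a is forbidden.

Forbidden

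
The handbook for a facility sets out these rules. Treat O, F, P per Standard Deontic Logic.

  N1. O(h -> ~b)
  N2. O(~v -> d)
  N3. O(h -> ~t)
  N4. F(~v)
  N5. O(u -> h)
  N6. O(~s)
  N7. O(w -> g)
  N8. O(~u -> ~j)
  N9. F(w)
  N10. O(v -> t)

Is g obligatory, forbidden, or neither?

Neither

Premise 7 is O(w -> g), but O(w) is not derivable from the premises, so it does not yield O(g).
No premise or chain of K-axiom applications forces O(g), and none forces O(~g). So g is neither obligatory nor forbidden under these norms.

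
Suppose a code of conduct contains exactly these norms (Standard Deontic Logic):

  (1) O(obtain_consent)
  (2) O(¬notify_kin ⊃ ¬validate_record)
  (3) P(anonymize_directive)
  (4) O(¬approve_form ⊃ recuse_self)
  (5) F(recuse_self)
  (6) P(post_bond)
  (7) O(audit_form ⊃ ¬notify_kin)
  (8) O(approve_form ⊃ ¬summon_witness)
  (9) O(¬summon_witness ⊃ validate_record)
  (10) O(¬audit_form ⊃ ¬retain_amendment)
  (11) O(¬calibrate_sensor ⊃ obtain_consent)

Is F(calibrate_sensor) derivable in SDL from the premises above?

No

Premise 11 is O(¬calibrate_sensor ⊃ obtain_consent); even if O(obtain_consent) held, inferring O(¬calibrate_sensor) would be affirming the consequent — invalid.
No other premise forces O(¬calibrate_sensor). An ideal world satisfying every premise can still have calibrate_sensor true, so F(calibrate_sensor) is not derivable.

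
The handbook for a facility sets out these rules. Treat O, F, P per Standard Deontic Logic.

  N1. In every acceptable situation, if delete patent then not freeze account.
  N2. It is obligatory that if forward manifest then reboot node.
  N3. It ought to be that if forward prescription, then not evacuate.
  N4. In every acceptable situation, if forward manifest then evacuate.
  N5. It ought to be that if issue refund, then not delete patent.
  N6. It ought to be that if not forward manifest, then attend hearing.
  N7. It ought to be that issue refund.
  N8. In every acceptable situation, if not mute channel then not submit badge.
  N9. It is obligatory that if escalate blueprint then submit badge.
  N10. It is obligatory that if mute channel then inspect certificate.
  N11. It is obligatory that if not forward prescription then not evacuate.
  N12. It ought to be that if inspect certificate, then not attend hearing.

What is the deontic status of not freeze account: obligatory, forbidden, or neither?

Premise 1 is O(delete_patent → ¬freeze_account), but O(delete_patent) is not derivable from the premises, so it does not yield O(¬freeze_account).
No premise or chain of K-axiom applications forces O(¬freeze_account), and none forces O(freeze_account). So ¬freeze_account is neither obligatory nor forbidden under these norms.

Neither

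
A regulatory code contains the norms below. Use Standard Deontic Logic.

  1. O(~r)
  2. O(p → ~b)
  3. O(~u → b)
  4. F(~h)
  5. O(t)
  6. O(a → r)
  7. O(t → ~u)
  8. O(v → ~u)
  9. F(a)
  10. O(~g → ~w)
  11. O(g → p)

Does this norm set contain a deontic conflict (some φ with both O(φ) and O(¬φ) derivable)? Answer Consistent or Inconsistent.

Consistent

Premise 6 is O(a → r), but O(a) is not derivable from the premises, so it does not yield O(r).
So O(r) is not derivable, and the apparent clash with O(~r) does not arise.
A world satisfying every obligation exists (e.g. a=false, b=true, g=false, h=true, p=false, r=false, t=true, u=false, v=false, w=false); no atom is both obligatory and forbidden, so the set is consistent.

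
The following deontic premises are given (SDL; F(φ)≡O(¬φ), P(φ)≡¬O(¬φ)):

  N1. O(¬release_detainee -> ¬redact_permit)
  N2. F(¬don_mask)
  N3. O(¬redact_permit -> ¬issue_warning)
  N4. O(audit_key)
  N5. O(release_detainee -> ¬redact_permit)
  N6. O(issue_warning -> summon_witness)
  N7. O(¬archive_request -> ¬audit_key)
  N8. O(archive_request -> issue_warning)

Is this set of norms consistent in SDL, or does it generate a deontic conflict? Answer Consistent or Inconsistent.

Inconsistent

Premises 5 and 1 are O(release_detainee -> ¬redact_permit) and O(¬release_detainee -> ¬redact_permit); every ideal world satisfies release_detainee or ¬release_detainee, so in either case ¬redact_permit holds — hence O(¬redact_permit).
Applying K to premise 3 (O(¬redact_permit -> ¬issue_warning)) and O(¬redact_permit) yields O(¬issue_warning).
The contrapositive of premise 8 (O(archive_request -> issue_warning)) is O(¬issue_warning -> ¬archive_request), and O(¬issue_warning) is already established, so O(¬archive_request).
Premise 7 is O(¬archive_request -> ¬audit_key); since O(¬archive_request), deontic closure gives O(¬audit_key).
Yet premise 4 states O(audit_key).
We now have both O(¬audit_key) and O(audit_key) — audit_key is simultaneously obligatory and forbidden, violating the D-axiom.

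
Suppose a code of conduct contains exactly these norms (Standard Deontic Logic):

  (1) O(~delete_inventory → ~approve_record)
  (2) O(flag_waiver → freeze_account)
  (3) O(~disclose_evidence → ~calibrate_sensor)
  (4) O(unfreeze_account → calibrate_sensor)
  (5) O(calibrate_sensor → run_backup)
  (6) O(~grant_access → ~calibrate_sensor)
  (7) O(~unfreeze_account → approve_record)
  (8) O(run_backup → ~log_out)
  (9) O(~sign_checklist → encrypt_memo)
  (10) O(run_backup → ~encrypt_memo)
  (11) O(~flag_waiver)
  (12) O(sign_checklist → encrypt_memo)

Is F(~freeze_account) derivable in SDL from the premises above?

Premise 2 is O(flag_waiver → freeze_account), but O(flag_waiver) is not derivable from the premises, so it does not yield O(freeze_account).
No other premise forces O(freeze_account). An ideal world satisfying every premise can still have ~freeze_account true, so F(~freeze_account) is not derivable.

No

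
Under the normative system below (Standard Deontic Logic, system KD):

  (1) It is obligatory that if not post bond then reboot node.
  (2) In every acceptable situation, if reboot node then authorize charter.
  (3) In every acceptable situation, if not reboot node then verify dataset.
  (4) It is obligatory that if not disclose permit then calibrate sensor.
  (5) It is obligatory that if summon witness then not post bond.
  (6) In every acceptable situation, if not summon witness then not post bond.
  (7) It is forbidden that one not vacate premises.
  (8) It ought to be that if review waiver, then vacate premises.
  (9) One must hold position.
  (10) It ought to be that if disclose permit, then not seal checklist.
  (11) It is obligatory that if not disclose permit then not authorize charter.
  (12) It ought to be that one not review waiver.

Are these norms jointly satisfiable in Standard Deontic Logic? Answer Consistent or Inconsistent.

Consistent

Premise 8 is O(review_waiver → vacate_premises); even if O(vacate_premises) held, inferring O(review_waiver) would be affirming the consequent — invalid.
So O(review_waiver) is not derivable, and the apparent clash with O(¬review_waiver) does not arise.
A world satisfying every obligation exists (e.g. authorize_charter=true, calibrate_sensor=false, disclose_permit=true, hold_position=true, post_bond=false, reboot_node=true, review_waiver=false, seal_checklist=false, summon_witness=false, vacate_premises=true, verify_dataset=false); no atom is both obligatory and forbidden, so the set is consistent.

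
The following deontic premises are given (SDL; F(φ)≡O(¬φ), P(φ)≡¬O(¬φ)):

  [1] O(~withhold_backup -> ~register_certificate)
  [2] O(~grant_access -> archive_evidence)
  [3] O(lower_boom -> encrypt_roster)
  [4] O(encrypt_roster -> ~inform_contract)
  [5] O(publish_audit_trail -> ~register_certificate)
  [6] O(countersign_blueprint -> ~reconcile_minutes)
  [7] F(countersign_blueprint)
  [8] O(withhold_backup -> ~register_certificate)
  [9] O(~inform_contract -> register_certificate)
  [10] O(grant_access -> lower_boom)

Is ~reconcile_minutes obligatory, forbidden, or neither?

Premise 6 is O(countersign_blueprint -> ~reconcile_minutes), but O(countersign_blueprint) is not derivable from the premises, so it does not yield O(~reconcile_minutes).
No premise or chain of K-axiom applications forces O(~reconcile_minutes), and none forces O(reconcile_minutes). So ~reconcile_minutes is neither obligatory nor forbidden under these norms.

Neither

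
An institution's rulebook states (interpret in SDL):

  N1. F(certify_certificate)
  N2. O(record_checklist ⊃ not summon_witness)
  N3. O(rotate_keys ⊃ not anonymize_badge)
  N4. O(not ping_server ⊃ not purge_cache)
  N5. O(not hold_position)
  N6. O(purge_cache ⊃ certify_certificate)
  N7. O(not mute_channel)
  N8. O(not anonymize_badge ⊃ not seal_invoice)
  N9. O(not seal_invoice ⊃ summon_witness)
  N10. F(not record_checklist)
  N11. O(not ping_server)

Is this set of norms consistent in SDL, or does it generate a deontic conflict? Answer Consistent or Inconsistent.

Premise 6 is O(purge_cache ⊃ certify_certificate), but O(purge_cache) is not derivable from the premises, so it does not yield O(certify_certificate).
So O(certify_certificate) is not derivable, and the apparent clash with O(not certify_certificate) does not arise.
A world satisfying every obligation exists (e.g. anonymize_badge=true, certify_certificate=false, hold_position=false, mute_channel=false, ping_server=false, purge_cache=false, record_checklist=true, rotate_keys=false, seal_invoice=true, summon_witness=false); no atom is both obligatory and forbidden, so the set is consistent.

Consistent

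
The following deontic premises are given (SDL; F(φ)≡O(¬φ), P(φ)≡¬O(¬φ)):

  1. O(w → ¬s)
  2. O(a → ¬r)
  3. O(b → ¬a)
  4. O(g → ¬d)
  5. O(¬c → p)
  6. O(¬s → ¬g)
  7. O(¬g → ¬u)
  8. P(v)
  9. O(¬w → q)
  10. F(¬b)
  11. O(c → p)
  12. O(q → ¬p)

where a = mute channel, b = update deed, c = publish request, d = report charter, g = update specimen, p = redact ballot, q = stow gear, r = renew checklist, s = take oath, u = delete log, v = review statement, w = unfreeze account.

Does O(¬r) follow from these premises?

Premise 2 is O(a → ¬r), but O(a) is not derivable from the premises, so it does not yield O(¬r).
No other premise forces O(¬r). An ideal world satisfying every premise can still have ¬r false, so O(¬r) is not derivable.

No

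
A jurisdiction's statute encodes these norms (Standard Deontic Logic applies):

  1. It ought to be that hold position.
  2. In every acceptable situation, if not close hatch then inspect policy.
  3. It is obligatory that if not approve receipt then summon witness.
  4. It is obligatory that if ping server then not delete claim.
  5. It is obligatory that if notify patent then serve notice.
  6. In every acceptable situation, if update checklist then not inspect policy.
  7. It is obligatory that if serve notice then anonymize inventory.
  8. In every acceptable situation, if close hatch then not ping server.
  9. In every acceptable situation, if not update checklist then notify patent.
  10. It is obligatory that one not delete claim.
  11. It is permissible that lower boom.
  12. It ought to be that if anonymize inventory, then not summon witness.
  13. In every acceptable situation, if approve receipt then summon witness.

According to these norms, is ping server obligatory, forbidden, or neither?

By case analysis on ¬approve_receipt: premise 3 gives O(¬approve_receipt → summon_witness) and premise 13 gives O(approve_receipt → summon_witness), so O(summon_witness) either way.
The contrapositive of premise 12 (O(anonymize_inventory → ¬summon_witness)) is O(summon_witness → ¬anonymize_inventory), and O(summon_witness) is already established, so O(¬anonymize_inventory).
Premise 7 is O(serve_notice → anonymize_inventory); contrapositively O(¬anonymize_inventory → ¬serve_notice). Since O(¬anonymize_inventory) holds, K gives O(¬serve_notice).
Premise 5 is O(notify_patent → serve_notice); contrapositively O(¬serve_notice → ¬notify_patent). Since O(¬serve_notice) holds, K gives O(¬notify_patent).
Premise 9, O(¬update_checklist → notify_patent), contraposes to O(¬notify_patent → update_checklist); with O(¬notify_patent) we get O(update_checklist).
From O(update_checklist) and premise 6, O(update_checklist → ¬inspect_policy), we obtain O(¬inspect_policy).
Premise 2 is O(¬close_hatch → inspect_policy); contrapositively O(¬inspect_policy → close_hatch). Since O(¬inspect_policy) holds, K gives O(close_hatch).
Applying K to premise 8 (O(close_hatch → ¬ping_server)) and O(close_hatch) yields O(¬ping_server).
Premises 1, 4, 10, 11 do not contribute to this derivation.
Thus O(¬ping_server), which is F(ping_server): ping_server is forbidden.

Forbidden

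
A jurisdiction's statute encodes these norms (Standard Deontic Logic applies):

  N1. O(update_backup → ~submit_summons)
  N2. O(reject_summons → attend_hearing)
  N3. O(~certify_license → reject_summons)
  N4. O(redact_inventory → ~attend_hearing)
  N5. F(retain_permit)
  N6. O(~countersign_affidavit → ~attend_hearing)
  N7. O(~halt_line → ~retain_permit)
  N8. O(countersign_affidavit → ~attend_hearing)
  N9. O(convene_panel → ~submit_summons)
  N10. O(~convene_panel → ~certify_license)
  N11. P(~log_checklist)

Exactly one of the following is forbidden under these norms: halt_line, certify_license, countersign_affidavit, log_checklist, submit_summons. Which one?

Premises 8 and 6 are O(countersign_affidavit → ~attend_hearing) and O(~countersign_affidavit → ~attend_hearing); every ideal world satisfies countersign_affidavit or ~countersign_affidavit, so in either case ~attend_hearing holds — hence O(~attend_hearing).
Premise 2 is O(reject_summons → attend_hearing); contrapositively O(~attend_hearing → ~reject_summons). Since O(~attend_hearing) holds, K gives O(~reject_summons).
Premise 3 is O(~certify_license → reject_summons); contrapositively O(~reject_summons → certify_license). Since O(~reject_summons) holds, K gives O(certify_license).
Premise 10, O(~convene_panel → ~certify_license), contraposes to O(certify_license → convene_panel); with O(certify_license) we get O(convene_panel).
With premise 9, O(convene_panel → ~submit_summons), the K-axiom yields O(~submit_summons).
So O(~submit_summons) holds, i.e. submit_summons is forbidden. None of the other listed options is forbidden under the premises.

submit_summons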